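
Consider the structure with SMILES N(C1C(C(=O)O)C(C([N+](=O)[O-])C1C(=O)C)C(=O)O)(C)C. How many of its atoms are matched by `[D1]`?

10

The query [D1] means: atom with exactly one heavy-atom neighbour (degree 1).
Check the 20 heavy atoms by environment: 8× C (D3) → no; 6× O (D1) → match; 1× N (D3) → no; 3× C (D1) → match; 1× N (charge +1, D3) → no; 1× O (charge -1, D1) → match.
Summing the matching environments: 6 + 3 + 1 = 10 matching atoms.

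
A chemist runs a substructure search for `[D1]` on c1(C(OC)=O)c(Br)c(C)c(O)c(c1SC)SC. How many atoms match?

7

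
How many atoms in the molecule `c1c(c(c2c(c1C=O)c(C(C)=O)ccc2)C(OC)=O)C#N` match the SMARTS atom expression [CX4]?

2

The query [CX4] means: C with X4: aliphatic carbon with exactly 4 total connections (bonds + H).
Check the 21 heavy atoms by environment: 10× c (aromatic, X3) → no; 3× C (X3) → no; 3× O (X1) → no; 1× O (X2) → no; 2× C (X4) → match; 1× C (X2) → no; 1× N (X1) → no.
That gives 2 matching atoms.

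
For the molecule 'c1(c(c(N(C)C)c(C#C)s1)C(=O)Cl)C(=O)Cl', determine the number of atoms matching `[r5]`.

5

Check the 16 heavy atoms by environment: 1× s (aromatic, in 5-ring) → match; 4× c (aromatic, in 5-ring) → match; 6× C (acyclic) → no; 1× N (acyclic) → no; 2× O (acyclic) → no; 2× Cl (acyclic) → no.
Summing the matching environments: 1 + 4 = 5 matching atoms.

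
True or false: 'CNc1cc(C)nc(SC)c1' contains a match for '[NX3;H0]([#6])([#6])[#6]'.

False

The pattern [NX3;H0]([#6])([#6])[#6] describes a trivalent nitrogen with no H, bonded to three carbons — a tertiary amine.
The closest candidate here is an N-methylamino group (-NHCH3), but the nitrogen still has one H (H1), not H0. No other fragment satisfies the full query, so there is no match.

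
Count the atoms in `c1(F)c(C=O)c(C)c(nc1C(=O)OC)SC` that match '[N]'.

0

The query [N] means: uppercase N matches aliphatic (non-aromatic) nitrogen only.
Check the 16 heavy atoms by environment: 1× n (aromatic) → no; 5× c (aromatic) → no; 5× C → no; 3× O → no; 1× S → no; 1× F → no.
No environment satisfies the query, so 0 matching atoms.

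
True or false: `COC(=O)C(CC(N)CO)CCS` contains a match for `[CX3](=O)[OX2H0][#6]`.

True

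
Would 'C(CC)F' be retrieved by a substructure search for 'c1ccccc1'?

No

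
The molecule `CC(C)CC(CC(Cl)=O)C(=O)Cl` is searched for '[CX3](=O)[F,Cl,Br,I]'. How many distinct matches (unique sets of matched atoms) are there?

2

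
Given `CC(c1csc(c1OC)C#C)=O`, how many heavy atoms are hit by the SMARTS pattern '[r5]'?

5

The query [r5] means: r5 matches atoms in a five-membered ring.
Check the 12 heavy atoms by environment: 1× s (aromatic, in 5-ring) → match; 4× c (aromatic, in 5-ring) → match; 5× C (acyclic) → no; 2× O (acyclic) → no.
Summing the matching environments: 1 + 4 = 5 matching atoms.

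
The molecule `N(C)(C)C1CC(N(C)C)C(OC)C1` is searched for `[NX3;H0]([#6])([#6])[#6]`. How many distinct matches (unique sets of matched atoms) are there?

[NX3;H0]([#6])([#6])[#6] is the SMARTS for a tertiary amine: a trivalent nitrogen with no H, bonded to three carbons.
The molecule carries 2 separate instances of a dimethylamino group (-N(CH3)2) meeting every constraint; each maps to a distinct set of atoms, giving 2 matches.

2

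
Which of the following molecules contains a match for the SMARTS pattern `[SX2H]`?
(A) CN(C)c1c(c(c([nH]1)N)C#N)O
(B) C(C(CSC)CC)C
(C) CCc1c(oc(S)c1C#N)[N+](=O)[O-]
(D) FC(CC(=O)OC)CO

[SX2H] describes an aliphatic sulfur with two connections, one being H (a thiol).
(A) has a hydroxyl group (-OH) but it is an -OH, not an -SH.
(B) has a methylthio ether (-SCH3) but the sulfur has H0 (bonded to two carbons), not H1.
(C) contains a thiol (-SH), which satisfies every atom and bond constraint.
(D) has a hydroxyl group (-OH) but it is an -OH, not an -SH.
So the answer is (C).

C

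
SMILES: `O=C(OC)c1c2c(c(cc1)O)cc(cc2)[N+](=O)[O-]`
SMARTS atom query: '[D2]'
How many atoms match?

6

The query [D2] means: atom with exactly two heavy-atom neighbours.
Check the 18 heavy atoms by environment: 5× c (aromatic, D3) → no; 5× c (aromatic, D2) → match; 1× N (charge +1, D3) → no; 1× O (charge -1, D1) → no; 3× O (D1) → no; 1× C (D3) → no; 1× O (D2) → match; 1× C (D1) → no.
Summing the matching environments: 5 + 1 = 6 matching atoms.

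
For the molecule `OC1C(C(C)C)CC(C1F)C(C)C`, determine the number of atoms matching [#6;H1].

Check the 13 heavy atoms by environment: 6× C (H1) → match; 1× C (H2) → no; 4× C (H3) → no; 1× O (H1) → no; 1× F (H0) → no.
That gives 6 matching atoms.

6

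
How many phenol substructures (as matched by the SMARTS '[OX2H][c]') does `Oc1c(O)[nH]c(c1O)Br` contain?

3

[OX2H][c] is the SMARTS for a phenol: a hydroxyl oxygen attached to an aromatic carbon.
The molecule carries 3 separate instances of a hydroxyl group (-OH) meeting every constraint; each maps to a distinct set of atoms, giving 3 matches.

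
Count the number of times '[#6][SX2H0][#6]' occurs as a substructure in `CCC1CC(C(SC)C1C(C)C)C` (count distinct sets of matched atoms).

[#6][SX2H0][#6] is the SMARTS for a thioether: an aliphatic sulfur bridging two carbons with no H on the sulfur.
Exactly one fragment in the molecule meets all constraints, giving 1 match.

1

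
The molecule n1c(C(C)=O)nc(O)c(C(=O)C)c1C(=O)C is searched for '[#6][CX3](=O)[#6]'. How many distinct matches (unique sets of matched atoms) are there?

3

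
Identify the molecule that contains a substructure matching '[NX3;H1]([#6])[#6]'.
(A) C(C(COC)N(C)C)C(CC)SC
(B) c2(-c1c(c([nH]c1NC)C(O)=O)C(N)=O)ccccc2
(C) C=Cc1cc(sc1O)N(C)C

B

[NX3;H1]([#6])[#6] describes a trivalent nitrogen with one H, bonded to two carbons (a secondary amine).
(A) has a dimethylamino group (-N(CH3)2) but the nitrogen has H0, not H1.
(B) contains an N-methylamino group (-NHCH3), which satisfies every atom and bond constraint.
(C) has a dimethylamino group (-N(CH3)2) but the nitrogen has H0, not H1.
So the answer is (B).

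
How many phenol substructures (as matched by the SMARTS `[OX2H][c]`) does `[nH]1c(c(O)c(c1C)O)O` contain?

3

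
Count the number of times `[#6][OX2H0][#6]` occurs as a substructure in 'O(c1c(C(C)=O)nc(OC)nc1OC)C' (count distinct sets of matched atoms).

[#6][OX2H0][#6] is the SMARTS for an ether: an aliphatic oxygen bridging two carbons with no H on the oxygen.
The molecule carries 3 separate instances of a methoxy ether (-OCH3) meeting every constraint; each maps to a distinct set of atoms, giving 3 matches.

3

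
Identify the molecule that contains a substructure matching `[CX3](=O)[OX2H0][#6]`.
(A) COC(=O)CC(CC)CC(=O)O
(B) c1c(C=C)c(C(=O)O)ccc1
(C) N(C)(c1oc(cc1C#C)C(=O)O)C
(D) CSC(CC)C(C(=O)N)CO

A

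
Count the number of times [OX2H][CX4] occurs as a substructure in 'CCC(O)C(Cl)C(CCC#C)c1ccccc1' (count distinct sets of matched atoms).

1

[OX2H][CX4] is the SMARTS for an aliphatic alcohol: a hydroxyl oxygen bound to an sp3 (X4) carbon.
Exactly one fragment in the molecule meets all constraints, giving 1 match.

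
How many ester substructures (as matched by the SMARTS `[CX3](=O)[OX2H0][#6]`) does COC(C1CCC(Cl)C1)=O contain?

[CX3](=O)[OX2H0][#6] is the SMARTS for an ester: a carbonyl carbon bonded to an oxygen that is itself bonded to carbon (no H on that O).
Exactly one fragment in the molecule meets all constraints, giving 1 match.

1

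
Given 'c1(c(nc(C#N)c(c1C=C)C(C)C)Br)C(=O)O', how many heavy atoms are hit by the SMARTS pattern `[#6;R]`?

5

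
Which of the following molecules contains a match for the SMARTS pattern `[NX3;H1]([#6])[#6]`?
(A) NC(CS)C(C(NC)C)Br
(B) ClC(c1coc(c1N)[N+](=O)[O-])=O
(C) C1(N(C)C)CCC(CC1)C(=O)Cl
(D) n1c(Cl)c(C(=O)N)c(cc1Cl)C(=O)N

[NX3;H1]([#6])[#6] describes a trivalent nitrogen with one H, bonded to two carbons (a secondary amine).
(A) contains an N-methylamino group (-NHCH3), which satisfies every atom and bond constraint.
(B) has a primary amino group (-NH2) but the nitrogen has H2 and only one carbon neighbour.
(C) has a dimethylamino group (-N(CH3)2) but the nitrogen has H0, not H1.
(D) has a primary amide (-C(=O)NH2) but the -C(=O)NH2 nitrogen has H2, not H1.
So the answer is (A).

A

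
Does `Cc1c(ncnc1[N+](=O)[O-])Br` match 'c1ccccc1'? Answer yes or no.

No

The pattern c1ccccc1 describes six aromatic carbons in a ring — a benzene ring.
The closest candidate here is a methyl group (-CH3), but no six-membered all-carbon aromatic ring is present. No other fragment satisfies the full query, so there is no match.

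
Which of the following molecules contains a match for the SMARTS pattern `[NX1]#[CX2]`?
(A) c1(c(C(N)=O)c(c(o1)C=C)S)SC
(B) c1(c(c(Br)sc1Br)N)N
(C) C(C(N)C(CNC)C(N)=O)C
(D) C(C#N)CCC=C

[NX1]#[CX2] describes a nitrogen triple-bonded to a two-connected carbon (a nitrile).
(A) has a primary amide (-C(=O)NH2) but the nitrogen is NX3, not NX1.
(B) has a primary amino group (-NH2) but the nitrogen is NX3 (three connections), not NX1 triple-bonded.
(C) has a primary amino group (-NH2) but the nitrogen is NX3 (three connections), not NX1 triple-bonded.
(D) contains a nitrile (-C#N), which satisfies every atom and bond constraint.
So the answer is (D).

D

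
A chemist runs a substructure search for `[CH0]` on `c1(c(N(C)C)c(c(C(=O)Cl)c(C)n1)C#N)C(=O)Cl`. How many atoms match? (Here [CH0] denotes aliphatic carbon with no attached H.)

3

The query [CH0] means: aliphatic carbon with no attached hydrogen.
Check the 18 heavy atoms by environment: 1× n (aromatic, H0) → no; 5× c (aromatic, H0) → no; 3× C (H0) → match; 2× O (H0) → no; 2× Cl (H0) → no; 2× N (H0) → no; 3× C (H3) → no.
That gives 3 matching atoms.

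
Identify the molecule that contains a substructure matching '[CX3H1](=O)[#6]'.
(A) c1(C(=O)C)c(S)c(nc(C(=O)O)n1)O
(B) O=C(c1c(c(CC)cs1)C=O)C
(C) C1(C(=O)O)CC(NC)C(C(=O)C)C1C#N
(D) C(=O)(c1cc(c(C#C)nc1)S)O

B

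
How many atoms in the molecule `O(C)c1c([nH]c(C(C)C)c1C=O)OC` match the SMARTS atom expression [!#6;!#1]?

4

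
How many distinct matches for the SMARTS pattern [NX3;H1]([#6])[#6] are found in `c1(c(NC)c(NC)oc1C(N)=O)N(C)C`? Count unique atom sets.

2

[NX3;H1]([#6])[#6] is the SMARTS for a secondary amine: a trivalent nitrogen with one H, bonded to two carbons.
The molecule carries 2 separate instances of an N-methylamino group (-NHCH3) meeting every constraint; each maps to a distinct set of atoms, giving 2 matches.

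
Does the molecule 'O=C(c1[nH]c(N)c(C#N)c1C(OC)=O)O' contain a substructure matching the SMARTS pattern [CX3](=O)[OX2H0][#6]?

Yes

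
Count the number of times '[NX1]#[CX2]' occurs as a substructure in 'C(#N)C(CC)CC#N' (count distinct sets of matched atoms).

2

[NX1]#[CX2] is the SMARTS for a nitrile: a nitrogen triple-bonded to a two-connected carbon.
The molecule carries 2 separate instances of a nitrile (-C#N) meeting every constraint; each maps to a distinct set of atoms, giving 2 matches.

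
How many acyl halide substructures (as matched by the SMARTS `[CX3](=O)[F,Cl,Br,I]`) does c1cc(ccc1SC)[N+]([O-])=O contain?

0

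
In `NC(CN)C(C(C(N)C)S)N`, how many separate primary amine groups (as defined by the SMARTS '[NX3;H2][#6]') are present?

4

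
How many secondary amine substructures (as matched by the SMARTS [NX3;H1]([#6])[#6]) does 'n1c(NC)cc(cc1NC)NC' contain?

3

[NX3;H1]([#6])[#6] is the SMARTS for a secondary amine: a trivalent nitrogen with one H, bonded to two carbons.
The molecule carries 3 separate instances of an N-methylamino group (-NHCH3) meeting every constraint; each maps to a distinct set of atoms, giving 3 matches.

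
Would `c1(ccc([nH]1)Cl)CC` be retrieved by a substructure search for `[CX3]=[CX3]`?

The pattern [CX3]=[CX3] describes a non-aromatic C=C double bond between two sp2 carbons — an alkene.
The closest candidate here is an ethyl group (-CH2CH3), but its C-C bond is a single bond between CX4 carbons, not CX3=CX3. No other fragment satisfies the full query, so there is no match.

No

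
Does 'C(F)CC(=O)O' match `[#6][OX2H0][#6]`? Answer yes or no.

The pattern [#6][OX2H0][#6] describes an aliphatic oxygen bridging two carbons with no H on the oxygen — an ether.
The closest candidate here is a carboxylic acid group (-C(=O)OH), but the -OH oxygen has H1; the =O is OX1, not OX2. No other fragment satisfies the full query, so there is no match.

No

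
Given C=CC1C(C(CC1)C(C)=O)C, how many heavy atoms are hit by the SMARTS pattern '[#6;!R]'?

5

The query [#6;!R] means: carbon not in any ring.
Check the 11 heavy atoms by environment: 5× C (in 5-ring) → no; 5× C (acyclic) → match; 1× O (acyclic) → no.
That gives 5 matching atoms.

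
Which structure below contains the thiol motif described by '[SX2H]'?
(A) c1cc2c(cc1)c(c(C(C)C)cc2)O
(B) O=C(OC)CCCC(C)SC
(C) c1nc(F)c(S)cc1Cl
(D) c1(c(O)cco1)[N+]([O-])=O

[SX2H] describes an aliphatic sulfur with two connections, one being H (a thiol).
(A) has a hydroxyl group (-OH) but it is an -OH, not an -SH.
(B) has a methylthio ether (-SCH3) but the sulfur has H0 (bonded to two carbons), not H1.
(C) contains a thiol (-SH), which satisfies every atom and bond constraint.
(D) has a hydroxyl group (-OH) but it is an -OH, not an -SH.
So the answer is (C).

C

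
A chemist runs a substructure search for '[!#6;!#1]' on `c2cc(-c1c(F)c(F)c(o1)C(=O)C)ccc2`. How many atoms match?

4

The query [!#6;!#1] means: not carbon and not hydrogen — any heteroatom.
Check the 16 heavy atoms by environment: 1× o (aromatic) → match; 10× c (aromatic) → no; 2× F → match; 2× C → no; 1× O → match.
Summing the matching environments: 1 + 2 + 1 = 4 matching atoms.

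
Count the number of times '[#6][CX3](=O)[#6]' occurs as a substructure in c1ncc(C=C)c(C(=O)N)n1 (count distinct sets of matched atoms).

0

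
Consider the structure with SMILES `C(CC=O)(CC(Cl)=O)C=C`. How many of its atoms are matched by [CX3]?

4

The query [CX3] means: C with X3: aliphatic carbon with exactly 3 total connections.
Check the 10 heavy atoms by environment: 3× C (X4) → no; 4× C (X3) → match; 2× O (X1) → no; 1× Cl (X1) → no.
That gives 4 matching atoms.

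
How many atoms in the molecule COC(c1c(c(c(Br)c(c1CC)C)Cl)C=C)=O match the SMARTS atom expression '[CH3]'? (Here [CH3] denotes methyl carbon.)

3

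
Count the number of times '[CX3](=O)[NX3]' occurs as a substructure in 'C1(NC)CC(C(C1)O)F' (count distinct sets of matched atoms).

[CX3](=O)[NX3] is the SMARTS for an amide: a carbonyl carbon bonded to a trivalent nitrogen.
No fragment in the molecule satisfies every constraint, giving 0 matches.

0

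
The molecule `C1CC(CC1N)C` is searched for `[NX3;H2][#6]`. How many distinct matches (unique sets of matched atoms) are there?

1

[NX3;H2][#6] is the SMARTS for a primary amine: a trivalent nitrogen with two H attached to carbon.
Exactly one fragment in the molecule meets all constraints, giving 1 match.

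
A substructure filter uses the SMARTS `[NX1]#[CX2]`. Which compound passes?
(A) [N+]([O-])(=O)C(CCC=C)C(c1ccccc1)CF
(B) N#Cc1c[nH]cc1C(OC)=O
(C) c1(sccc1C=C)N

[NX1]#[CX2] describes a nitrogen triple-bonded to a two-connected carbon (a nitrile).
(A) has a nitro group (-[N+](=O)[O-]) but there is no C#N triple bond.
(B) contains a nitrile (-C#N), which satisfies every atom and bond constraint.
(C) has a primary amino group (-NH2) but the nitrogen is NX3 (three connections), not NX1 triple-bonded.
So the answer is (B).

B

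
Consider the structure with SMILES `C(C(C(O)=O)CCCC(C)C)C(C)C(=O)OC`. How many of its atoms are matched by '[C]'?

13

Check the 17 heavy atoms by environment: 13× C → match; 4× O → no.
That gives 13 matching atoms.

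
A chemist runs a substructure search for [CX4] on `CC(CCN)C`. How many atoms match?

The query [CX4] means: C with X4: aliphatic carbon with exactly 4 total connections (bonds + H).
Check the 6 heavy atoms by environment: 5× C (X4) → match; 1× N (X3) → no.
That gives 5 matching atoms.

5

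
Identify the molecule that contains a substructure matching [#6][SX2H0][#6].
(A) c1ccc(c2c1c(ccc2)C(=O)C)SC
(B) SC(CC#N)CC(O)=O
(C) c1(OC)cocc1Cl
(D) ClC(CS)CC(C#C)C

[#6][SX2H0][#6] describes an aliphatic sulfur bridging two carbons with no H on the sulfur (a thioether).
(A) contains a methylthio ether (-SCH3), which satisfies every atom and bond constraint.
(B) has a thiol (-SH) but the sulfur has H1, not H0 bridging two carbons.
(C) has a methoxy ether (-OCH3) but the bridging atom is O, not S.
(D) has a thiol (-SH) but the sulfur has H1, not H0 bridging two carbons.
So the answer is (A).

A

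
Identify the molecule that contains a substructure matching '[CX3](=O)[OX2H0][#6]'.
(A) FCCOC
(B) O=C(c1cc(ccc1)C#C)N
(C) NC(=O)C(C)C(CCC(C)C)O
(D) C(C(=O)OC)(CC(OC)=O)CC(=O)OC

D

[CX3](=O)[OX2H0][#6] describes a carbonyl carbon bonded to an oxygen that is itself bonded to carbon (no H on that O) (an ester).
(A) has a methoxy ether (-OCH3) but the ether oxygen is not adjacent to a C=O carbon.
(B) has a primary amide (-C(=O)NH2) but the carbonyl is bonded to N, not to an O-C linkage.
(C) has a primary amide (-C(=O)NH2) but the carbonyl is bonded to N, not to an O-C linkage.
(D) contains a methyl-ester group (-C(=O)OCH3), which satisfies every atom and bond constraint.
So the answer is (D).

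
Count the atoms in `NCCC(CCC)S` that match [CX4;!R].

6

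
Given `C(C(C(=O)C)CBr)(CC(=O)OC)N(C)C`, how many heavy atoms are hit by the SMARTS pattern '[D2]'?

3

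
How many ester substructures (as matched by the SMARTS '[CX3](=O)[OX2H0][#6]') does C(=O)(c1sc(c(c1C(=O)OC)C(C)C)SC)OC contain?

2

[CX3](=O)[OX2H0][#6] is the SMARTS for an ester: a carbonyl carbon bonded to an oxygen that is itself bonded to carbon (no H on that O).
The molecule carries 2 separate instances of a methyl-ester group (-C(=O)OCH3) meeting every constraint; each maps to a distinct set of atoms, giving 2 matches.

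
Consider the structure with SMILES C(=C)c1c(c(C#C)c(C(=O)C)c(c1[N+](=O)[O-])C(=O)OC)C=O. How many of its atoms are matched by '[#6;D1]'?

Check the 22 heavy atoms by environment: 6× c (aromatic, D3) → no; 3× C (D2) → no; 4× C (D1) → match; 4× O (D1) → no; 1× N (charge +1, D3) → no; 1× O (charge -1, D1) → no; 2× C (D3) → no; 1× O (D2) → no.
That gives 4 matching atoms.

4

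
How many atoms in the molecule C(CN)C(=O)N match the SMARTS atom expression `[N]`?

2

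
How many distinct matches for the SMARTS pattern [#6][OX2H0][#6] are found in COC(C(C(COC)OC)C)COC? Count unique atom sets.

[#6][OX2H0][#6] is the SMARTS for an ether: an aliphatic oxygen bridging two carbons with no H on the oxygen.
The molecule carries 4 separate instances of a methoxy ether (-OCH3) meeting every constraint; each maps to a distinct set of atoms, giving 4 matches.

4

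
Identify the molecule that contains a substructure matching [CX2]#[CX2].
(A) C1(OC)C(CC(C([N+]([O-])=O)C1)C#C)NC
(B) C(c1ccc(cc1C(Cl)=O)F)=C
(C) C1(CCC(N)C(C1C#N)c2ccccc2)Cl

A

[CX2]#[CX2] describes a carbon-carbon triple bond (an alkyne).
(A) contains an ethynyl group (-C#CH), which satisfies every atom and bond constraint.
(B) has a vinyl group (-CH=CH2) but the C=C is a double bond; both carbons are CX3, not CX2.
(C) has a nitrile (-C#N) but the triple bond is C#N, not C#C.
So the answer is (A).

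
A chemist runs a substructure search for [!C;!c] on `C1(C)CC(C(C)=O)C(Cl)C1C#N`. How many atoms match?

The query [!C;!c] means: neither aliphatic nor aromatic carbon — same as [!#6].
Check the 12 heavy atoms by environment: 9× C → no; 1× O → match; 1× N → match; 1× Cl → match.
Summing the matching environments: 1 + 1 + 1 = 3 matching atoms.

3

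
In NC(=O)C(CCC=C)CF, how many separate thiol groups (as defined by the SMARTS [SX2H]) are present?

0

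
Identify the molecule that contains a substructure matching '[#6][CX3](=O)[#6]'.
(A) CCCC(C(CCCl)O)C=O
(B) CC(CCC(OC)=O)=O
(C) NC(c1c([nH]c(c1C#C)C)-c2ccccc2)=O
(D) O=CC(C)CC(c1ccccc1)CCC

[#6][CX3](=O)[#6] describes a carbonyl carbon (no H) flanked by two carbons (a ketone).
(A) has an aldehyde (-CHO) but the carbonyl carbon has H1, so it is not flanked by two carbons.
(B) contains an acetyl/ketone group (-C(=O)CH3), which satisfies every atom and bond constraint.
(C) has a primary amide (-C(=O)NH2) but one neighbour of the carbonyl carbon is N, not C.
(D) has an aldehyde (-CHO) but the carbonyl carbon has H1, so it is not flanked by two carbons.
So the answer is (B).

B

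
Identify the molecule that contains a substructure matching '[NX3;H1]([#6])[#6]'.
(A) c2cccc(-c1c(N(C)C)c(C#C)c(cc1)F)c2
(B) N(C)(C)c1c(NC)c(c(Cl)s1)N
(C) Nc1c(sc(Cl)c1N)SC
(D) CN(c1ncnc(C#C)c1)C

B

[NX3;H1]([#6])[#6] describes a trivalent nitrogen with one H, bonded to two carbons (a secondary amine).
(A) has a dimethylamino group (-N(CH3)2) but the nitrogen has H0, not H1.
(B) contains an N-methylamino group (-NHCH3), which satisfies every atom and bond constraint.
(C) has a primary amino group (-NH2) but the nitrogen has H2 and only one carbon neighbour.
(D) has a dimethylamino group (-N(CH3)2) but the nitrogen has H0, not H1.
So the answer is (B).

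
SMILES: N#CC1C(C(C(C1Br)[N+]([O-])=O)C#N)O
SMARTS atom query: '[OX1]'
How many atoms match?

Check the 14 heavy atoms by environment: 5× C (X4) → no; 1× N (charge +1, X3) → no; 1× O (charge -1, X1) → match; 1× O (X1) → match; 1× Br (X1) → no; 2× C (X2) → no; 2× N (X1) → no; 1× O (X2) → no.
Summing the matching environments: 1 + 1 = 2 matching atoms.

2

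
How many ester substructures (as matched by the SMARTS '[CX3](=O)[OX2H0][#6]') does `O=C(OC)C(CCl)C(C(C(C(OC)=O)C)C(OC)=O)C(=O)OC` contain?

4

[CX3](=O)[OX2H0][#6] is the SMARTS for an ester: a carbonyl carbon bonded to an oxygen that is itself bonded to carbon (no H on that O).
The molecule carries 4 separate instances of a methyl-ester group (-C(=O)OCH3) meeting every constraint; each maps to a distinct set of atoms, giving 4 matches.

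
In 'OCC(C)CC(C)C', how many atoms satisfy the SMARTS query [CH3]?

The query [CH3] means: aliphatic carbon with exactly three hydrogens.
Check the 8 heavy atoms by environment: 2× C (H2) → no; 2× C (H1) → no; 3× C (H3) → match; 1× O (H1) → no.
That gives 3 matching atoms.

3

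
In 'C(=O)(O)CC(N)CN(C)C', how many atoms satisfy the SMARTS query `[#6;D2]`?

2

The query [#6;D2] means: any carbon bonded to exactly two heavy atoms.
Check the 10 heavy atoms by environment: 2× C (D2) → match; 2× C (D3) → no; 1× N (D3) → no; 2× C (D1) → no; 2× O (D1) → no; 1× N (D1) → no.
That gives 2 matching atoms.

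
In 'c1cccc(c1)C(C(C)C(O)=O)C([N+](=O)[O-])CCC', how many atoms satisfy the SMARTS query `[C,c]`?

14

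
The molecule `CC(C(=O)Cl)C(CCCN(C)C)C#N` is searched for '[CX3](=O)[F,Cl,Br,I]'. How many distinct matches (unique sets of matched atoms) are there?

1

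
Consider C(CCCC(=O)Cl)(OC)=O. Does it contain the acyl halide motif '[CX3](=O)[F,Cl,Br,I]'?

Yes

The pattern [CX3](=O)[F,Cl,Br,I] describes a carbonyl carbon bonded to a halogen — an acyl halide.
The molecule carries an acyl chloride (-C(=O)Cl), whose atoms satisfy every constraint of the query, so the pattern matches.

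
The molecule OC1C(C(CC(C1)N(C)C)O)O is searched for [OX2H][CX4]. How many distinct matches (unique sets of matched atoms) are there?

3

[OX2H][CX4] is the SMARTS for an aliphatic alcohol: a hydroxyl oxygen bound to an sp3 (X4) carbon.
The molecule carries 3 separate instances of a hydroxyl group (-OH) meeting every constraint; each maps to a distinct set of atoms, giving 3 matches.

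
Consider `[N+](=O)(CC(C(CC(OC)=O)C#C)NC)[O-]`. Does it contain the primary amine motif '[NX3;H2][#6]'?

The pattern [NX3;H2][#6] describes a trivalent nitrogen with two H attached to carbon — a primary amine.
The closest candidate here is a nitro group (-[N+](=O)[O-]), but the nitrogen is [N+] with no H, not NX3H2. No other fragment satisfies the full query, so there is no match.

No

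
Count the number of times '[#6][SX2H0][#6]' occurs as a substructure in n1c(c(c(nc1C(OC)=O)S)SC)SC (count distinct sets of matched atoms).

2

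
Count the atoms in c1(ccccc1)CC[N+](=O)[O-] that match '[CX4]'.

2

The query [CX4] means: C with X4: aliphatic carbon with exactly 4 total connections (bonds + H).
Check the 11 heavy atoms by environment: 2× C (X4) → match; 1× N (charge +1, X3) → no; 1× O (charge -1, X1) → no; 1× O (X1) → no; 6× c (aromatic, X3) → no.
That gives 2 matching atoms.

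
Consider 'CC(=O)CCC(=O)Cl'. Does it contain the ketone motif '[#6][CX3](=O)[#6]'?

Yes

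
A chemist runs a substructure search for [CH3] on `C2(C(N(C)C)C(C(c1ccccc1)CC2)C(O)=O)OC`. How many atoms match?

The query [CH3] means: aliphatic carbon with exactly three hydrogens.
Check the 20 heavy atoms by environment: 4× C (H1) → no; 2× C (H2) → no; 1× c (aromatic, H0) → no; 5× c (aromatic, H1) → no; 1× C (H0) → no; 2× O (H0) → no; 1× O (H1) → no; 3× C (H3) → match; 1× N (H0) → no.
That gives 3 matching atoms.

3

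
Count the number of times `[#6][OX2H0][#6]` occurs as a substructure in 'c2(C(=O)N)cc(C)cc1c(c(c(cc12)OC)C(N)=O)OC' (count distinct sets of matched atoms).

2

[#6][OX2H0][#6] is the SMARTS for an ether: an aliphatic oxygen bridging two carbons with no H on the oxygen.
The molecule carries 2 separate instances of a methoxy ether (-OCH3) meeting every constraint; each maps to a distinct set of atoms, giving 2 matches.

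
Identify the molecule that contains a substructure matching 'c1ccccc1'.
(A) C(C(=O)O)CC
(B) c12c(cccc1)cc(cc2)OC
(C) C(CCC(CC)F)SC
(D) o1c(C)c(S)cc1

B

c1ccccc1 describes six aromatic carbons in a ring (a benzene ring).
(A) has a methyl group (-CH3) but no six-membered all-carbon aromatic ring is present.
(B) contains the required atom environment, so the pattern matches.
(C) has a methyl group (-CH3) but no six-membered all-carbon aromatic ring is present.
(D) has a methyl group (-CH3) but no six-membered all-carbon aromatic ring is present.
So the answer is (B).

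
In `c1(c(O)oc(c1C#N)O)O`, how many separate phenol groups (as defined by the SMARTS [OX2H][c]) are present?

[OX2H][c] is the SMARTS for a phenol: a hydroxyl oxygen attached to an aromatic carbon.
The molecule carries 3 separate instances of a hydroxyl group (-OH) meeting every constraint; each maps to a distinct set of atoms, giving 3 matches.

3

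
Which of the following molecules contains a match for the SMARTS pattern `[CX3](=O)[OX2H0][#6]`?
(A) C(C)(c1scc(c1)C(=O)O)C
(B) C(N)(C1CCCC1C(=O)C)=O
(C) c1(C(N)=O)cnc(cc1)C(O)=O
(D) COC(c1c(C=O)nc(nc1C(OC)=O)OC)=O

D

[CX3](=O)[OX2H0][#6] describes a carbonyl carbon bonded to an oxygen that is itself bonded to carbon (no H on that O) (an ester).
(A) has a carboxylic acid group (-C(=O)OH) but the singly-bonded O carries H (OX2H1, not H0).
(B) has a primary amide (-C(=O)NH2) but the carbonyl is bonded to N, not to an O-C linkage.
(C) has a primary amide (-C(=O)NH2) but the carbonyl is bonded to N, not to an O-C linkage.
(D) contains a methyl-ester group (-C(=O)OCH3), which satisfies every atom and bond constraint.
So the answer is (D).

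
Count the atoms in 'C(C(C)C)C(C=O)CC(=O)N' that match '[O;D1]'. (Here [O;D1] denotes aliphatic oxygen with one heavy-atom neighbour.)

The query [O;D1] means: aliphatic oxygen bonded to exactly one heavy atom.
Check the 11 heavy atoms by environment: 3× C (D2) → no; 3× C (D3) → no; 2× O (D1) → match; 1× N (D1) → no; 2× C (D1) → no.
That gives 2 matching atoms.

2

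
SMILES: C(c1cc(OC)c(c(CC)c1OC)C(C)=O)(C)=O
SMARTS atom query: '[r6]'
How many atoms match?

6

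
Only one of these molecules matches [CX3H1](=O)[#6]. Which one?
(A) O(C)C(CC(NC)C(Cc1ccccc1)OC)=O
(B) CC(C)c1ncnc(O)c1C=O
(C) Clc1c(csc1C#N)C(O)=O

B

[CX3H1](=O)[#6] describes an sp2 carbon with one H, double-bonded to O and single-bonded to carbon (an aldehyde).
(A) has a methyl-ester group (-C(=O)OCH3) but the carbonyl carbon has H0, not H1.
(B) contains an aldehyde (-CHO), which satisfies every atom and bond constraint.
(C) has a carboxylic acid group (-C(=O)OH) but the carbonyl carbon has H0 and is bonded to O, not H1.
So the answer is (B).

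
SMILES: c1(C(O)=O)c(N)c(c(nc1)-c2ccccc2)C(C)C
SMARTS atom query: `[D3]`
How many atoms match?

Check the 19 heavy atoms by environment: 1× n (aromatic, D2) → no; 6× c (aromatic, D2) → no; 5× c (aromatic, D3) → match; 1× N (D1) → no; 2× C (D3) → match; 2× C (D1) → no; 2× O (D1) → no.
Summing the matching environments: 5 + 2 = 7 matching atoms.

7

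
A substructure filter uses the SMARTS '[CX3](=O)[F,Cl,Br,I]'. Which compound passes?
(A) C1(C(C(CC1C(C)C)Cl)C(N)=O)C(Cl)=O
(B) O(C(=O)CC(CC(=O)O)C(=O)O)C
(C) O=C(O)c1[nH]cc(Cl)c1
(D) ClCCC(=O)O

A

[CX3](=O)[F,Cl,Br,I] describes a carbonyl carbon bonded to a halogen (an acyl halide).
(A) contains an acyl chloride (-C(=O)Cl), which satisfies every atom and bond constraint.
(B) has a methyl-ester group (-C(=O)OCH3) but the carbonyl is bonded to -O-C, not to a halogen.
(C) has a chloro substituent but the Cl is not on a carbonyl carbon.
(D) has a chloro substituent but the Cl is not on a carbonyl carbon.
So the answer is (A).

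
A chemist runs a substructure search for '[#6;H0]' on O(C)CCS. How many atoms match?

0

The query [#6;H0] means: any carbon with no attached hydrogen.
Check the 5 heavy atoms by environment: 2× C (H2) → no; 1× S (H1) → no; 1× O (H0) → no; 1× C (H3) → no.
No environment satisfies the query, so 0 matching atoms.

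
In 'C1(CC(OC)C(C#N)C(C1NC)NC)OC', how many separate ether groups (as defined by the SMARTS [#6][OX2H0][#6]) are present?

2

[#6][OX2H0][#6] is the SMARTS for an ether: an aliphatic oxygen bridging two carbons with no H on the oxygen.
The molecule carries 2 separate instances of a methoxy ether (-OCH3) meeting every constraint; each maps to a distinct set of atoms, giving 2 matches.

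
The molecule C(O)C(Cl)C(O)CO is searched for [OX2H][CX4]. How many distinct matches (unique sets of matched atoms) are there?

3

[OX2H][CX4] is the SMARTS for an aliphatic alcohol: a hydroxyl oxygen bound to an sp3 (X4) carbon.
The molecule carries 3 separate instances of a hydroxyl group (-OH) meeting every constraint; each maps to a distinct set of atoms, giving 3 matches.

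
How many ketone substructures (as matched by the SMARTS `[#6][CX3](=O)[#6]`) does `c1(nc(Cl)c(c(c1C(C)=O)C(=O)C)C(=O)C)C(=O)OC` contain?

[#6][CX3](=O)[#6] is the SMARTS for a ketone: a carbonyl carbon (no H) flanked by two carbons.
The molecule carries 3 separate instances of an acetyl/ketone group (-C(=O)CH3) meeting every constraint; each maps to a distinct set of atoms, giving 3 matches.

3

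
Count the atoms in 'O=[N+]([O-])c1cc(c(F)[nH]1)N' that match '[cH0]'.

3

The query [cH0] means: aromatic carbon with no attached hydrogen (substituted or ring-fusion).
Check the 10 heavy atoms by environment: 1× n (aromatic, H1) → no; 3× c (aromatic, H0) → match; 1× c (aromatic, H1) → no; 1× N (H2) → no; 1× N (charge +1, H0) → no; 1× O (charge -1, H0) → no; 1× O (H0) → no; 1× F (H0) → no.
That gives 3 matching atoms.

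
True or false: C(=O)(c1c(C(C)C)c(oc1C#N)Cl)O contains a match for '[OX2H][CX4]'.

The pattern [OX2H][CX4] describes a hydroxyl oxygen bound to an sp3 (X4) carbon — an aliphatic alcohol.
The closest candidate here is a carboxylic acid group (-C(=O)OH), but the -OH is on a CX3 carbonyl carbon, not a CX4 carbon. No other fragment satisfies the full query, so there is no match.

False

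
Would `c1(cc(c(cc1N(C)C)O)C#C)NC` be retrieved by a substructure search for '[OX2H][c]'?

The pattern [OX2H][c] describes a hydroxyl oxygen attached to an aromatic carbon — a phenol.
The molecule carries a hydroxyl group (-OH), whose atoms satisfy every constraint of the query, so the pattern matches.

Yes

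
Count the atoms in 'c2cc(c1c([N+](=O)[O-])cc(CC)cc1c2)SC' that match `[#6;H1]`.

5

Check the 17 heavy atoms by environment: 5× c (aromatic, H0) → no; 5× c (aromatic, H1) → match; 1× N (charge +1, H0) → no; 1× O (charge -1, H0) → no; 1× O (H0) → no; 1× S (H0) → no; 2× C (H3) → no; 1× C (H2) → no.
That gives 5 matching atoms.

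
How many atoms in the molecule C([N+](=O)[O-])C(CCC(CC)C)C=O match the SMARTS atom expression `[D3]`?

3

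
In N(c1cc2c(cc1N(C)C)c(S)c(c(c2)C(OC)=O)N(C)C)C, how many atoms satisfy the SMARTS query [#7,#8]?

5

Check the 23 heavy atoms by environment: 10× c (aromatic) → no; 3× N → match; 7× C → no; 2× O → match; 1× S → no.
Summing the matching environments: 3 + 2 = 5 matching atoms.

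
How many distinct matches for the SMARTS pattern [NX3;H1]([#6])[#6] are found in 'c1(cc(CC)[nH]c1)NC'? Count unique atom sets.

1

[NX3;H1]([#6])[#6] is the SMARTS for a secondary amine: a trivalent nitrogen with one H, bonded to two carbons.
Exactly one fragment in the molecule meets all constraints, giving 1 match.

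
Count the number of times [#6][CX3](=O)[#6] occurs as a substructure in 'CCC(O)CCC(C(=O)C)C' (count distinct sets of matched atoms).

1

[#6][CX3](=O)[#6] is the SMARTS for a ketone: a carbonyl carbon (no H) flanked by two carbons.
Exactly one fragment in the molecule meets all constraints, giving 1 match.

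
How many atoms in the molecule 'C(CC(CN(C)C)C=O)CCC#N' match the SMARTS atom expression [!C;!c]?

3

The query [!C;!c] means: neither aliphatic nor aromatic carbon — same as [!#6].
Check the 13 heavy atoms by environment: 10× C → no; 1× O → match; 2× N → match.
Summing the matching environments: 1 + 2 = 3 matching atoms.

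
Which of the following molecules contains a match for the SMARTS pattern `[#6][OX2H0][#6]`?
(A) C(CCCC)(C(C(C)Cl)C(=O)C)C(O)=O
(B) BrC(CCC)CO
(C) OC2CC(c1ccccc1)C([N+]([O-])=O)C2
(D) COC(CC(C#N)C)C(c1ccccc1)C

[#6][OX2H0][#6] describes an aliphatic oxygen bridging two carbons with no H on the oxygen (an ether).
(A) has a carboxylic acid group (-C(=O)OH) but the -OH oxygen has H1; the =O is OX1, not OX2.
(B) has a hydroxyl group (-OH) but the oxygen has H1, not H0 bridging two carbons.
(C) has a hydroxyl group (-OH) but the oxygen has H1, not H0 bridging two carbons.
(D) contains a methoxy ether (-OCH3), which satisfies every atom and bond constraint.
So the answer is (D).

D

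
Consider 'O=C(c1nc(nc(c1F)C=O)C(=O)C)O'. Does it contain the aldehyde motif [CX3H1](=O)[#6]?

Yes

The pattern [CX3H1](=O)[#6] describes an sp2 carbon with one H, double-bonded to O and single-bonded to carbon — an aldehyde.
The molecule carries an aldehyde (-CHO), whose atoms satisfy every constraint of the query, so the pattern matches.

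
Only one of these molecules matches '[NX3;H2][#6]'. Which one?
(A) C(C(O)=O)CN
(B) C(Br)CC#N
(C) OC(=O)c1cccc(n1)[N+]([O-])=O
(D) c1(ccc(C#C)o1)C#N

[NX3;H2][#6] describes a trivalent nitrogen with two H attached to carbon (a primary amine).
(A) contains a primary amino group (-NH2), which satisfies every atom and bond constraint.
(B) has a nitrile (-C#N) but the nitrogen is NX1 (triple-bonded), not NX3 with two H.
(C) has a nitro group (-[N+](=O)[O-]) but the nitrogen is [N+] with no H, not NX3H2.
(D) has a nitrile (-C#N) but the nitrogen is NX1 (triple-bonded), not NX3 with two H.
So the answer is (A).

A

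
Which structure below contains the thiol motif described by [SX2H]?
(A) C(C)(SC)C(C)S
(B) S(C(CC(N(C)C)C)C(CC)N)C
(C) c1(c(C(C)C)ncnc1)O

[SX2H] describes an aliphatic sulfur with two connections, one being H (a thiol).
(A) contains a thiol (-SH), which satisfies every atom and bond constraint.
(B) has a methylthio ether (-SCH3) but the sulfur has H0 (bonded to two carbons), not H1.
(C) has a hydroxyl group (-OH) but it is an -OH, not an -SH.
So the answer is (A).

A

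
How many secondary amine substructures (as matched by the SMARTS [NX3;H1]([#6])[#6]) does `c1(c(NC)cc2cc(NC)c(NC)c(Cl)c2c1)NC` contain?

[NX3;H1]([#6])[#6] is the SMARTS for a secondary amine: a trivalent nitrogen with one H, bonded to two carbons.
The molecule carries 4 separate instances of an N-methylamino group (-NHCH3) meeting every constraint; each maps to a distinct set of atoms, giving 4 matches.

4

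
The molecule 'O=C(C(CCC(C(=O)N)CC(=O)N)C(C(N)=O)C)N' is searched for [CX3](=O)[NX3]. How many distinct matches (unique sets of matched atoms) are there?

[CX3](=O)[NX3] is the SMARTS for an amide: a carbonyl carbon bonded to a trivalent nitrogen.
The molecule carries 4 separate instances of a primary amide (-C(=O)NH2) meeting every constraint; each maps to a distinct set of atoms, giving 4 matches.

4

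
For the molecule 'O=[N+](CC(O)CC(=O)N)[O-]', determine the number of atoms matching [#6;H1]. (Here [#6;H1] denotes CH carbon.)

1

The query [#6;H1] means: any carbon bearing exactly one hydrogen.
Check the 10 heavy atoms by environment: 2× C (H2) → no; 1× C (H1) → match; 1× N (charge +1, H0) → no; 1× O (charge -1, H0) → no; 2× O (H0) → no; 1× C (H0) → no; 1× N (H2) → no; 1× O (H1) → no.
That gives 1 matching atom.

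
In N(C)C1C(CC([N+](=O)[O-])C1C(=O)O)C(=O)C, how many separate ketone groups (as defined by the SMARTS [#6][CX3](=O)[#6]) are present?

1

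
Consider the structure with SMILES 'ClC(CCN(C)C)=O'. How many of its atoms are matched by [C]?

5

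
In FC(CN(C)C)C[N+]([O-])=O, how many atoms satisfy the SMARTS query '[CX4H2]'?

2

The query [CX4H2] means: sp3 carbon (X4) with exactly two hydrogens.
Check the 10 heavy atoms by environment: 2× C (H2, X4) → match; 1× C (H1, X4) → no; 1× N (charge +1, H0, X3) → no; 1× O (charge -1, H0, X1) → no; 1× O (H0, X1) → no; 1× N (H0, X3) → no; 2× C (H3, X4) → no; 1× F (H0, X1) → no.
That gives 2 matching atoms.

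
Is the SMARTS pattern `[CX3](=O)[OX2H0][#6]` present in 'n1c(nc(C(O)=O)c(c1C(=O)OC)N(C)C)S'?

The pattern [CX3](=O)[OX2H0][#6] describes a carbonyl carbon bonded to an oxygen that is itself bonded to carbon (no H on that O) — an ester.
The molecule carries a methyl-ester group (-C(=O)OCH3), whose atoms satisfy every constraint of the query, so the pattern matches.

Yes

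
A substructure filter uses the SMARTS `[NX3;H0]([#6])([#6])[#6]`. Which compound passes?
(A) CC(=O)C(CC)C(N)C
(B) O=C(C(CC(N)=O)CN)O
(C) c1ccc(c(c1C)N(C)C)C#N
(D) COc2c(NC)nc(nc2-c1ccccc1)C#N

C

[NX3;H0]([#6])([#6])[#6] describes a trivalent nitrogen with no H, bonded to three carbons (a tertiary amine).
(A) has a primary amino group (-NH2) but the nitrogen has H2, not H0 with three carbons.
(B) has a primary amide (-C(=O)NH2) but the amide nitrogen has H2 and only one carbon neighbour.
(C) contains a dimethylamino group (-N(CH3)2), which satisfies every atom and bond constraint.
(D) has an N-methylamino group (-NHCH3) but the nitrogen still has one H (H1), not H0.
So the answer is (C).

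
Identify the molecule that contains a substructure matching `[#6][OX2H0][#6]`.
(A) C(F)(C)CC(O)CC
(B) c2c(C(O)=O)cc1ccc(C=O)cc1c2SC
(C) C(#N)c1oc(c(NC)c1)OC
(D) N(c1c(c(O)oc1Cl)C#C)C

C

[#6][OX2H0][#6] describes an aliphatic oxygen bridging two carbons with no H on the oxygen (an ether).
(A) has a hydroxyl group (-OH) but the oxygen has H1, not H0 bridging two carbons.
(B) has a carboxylic acid group (-C(=O)OH) but the -OH oxygen has H1; the =O is OX1, not OX2.
(C) contains a methoxy ether (-OCH3), which satisfies every atom and bond constraint.
(D) has a hydroxyl group (-OH) but the oxygen has H1, not H0 bridging two carbons.
So the answer is (C).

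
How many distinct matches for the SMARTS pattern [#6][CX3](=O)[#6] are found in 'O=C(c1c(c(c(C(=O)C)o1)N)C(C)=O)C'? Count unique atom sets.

[#6][CX3](=O)[#6] is the SMARTS for a ketone: a carbonyl carbon (no H) flanked by two carbons.
The molecule carries 3 separate instances of an acetyl/ketone group (-C(=O)CH3) meeting every constraint; each maps to a distinct set of atoms, giving 3 matches.

3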